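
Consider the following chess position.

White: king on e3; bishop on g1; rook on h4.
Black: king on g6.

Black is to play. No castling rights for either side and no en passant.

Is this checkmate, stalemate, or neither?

Black to move; black king on g6.
In check: no.
Legal moves for Black: Kg7, Kf7, Kf6, Kg5, Kf5.
Black has 5 legal moves and is not in check → neither.

neither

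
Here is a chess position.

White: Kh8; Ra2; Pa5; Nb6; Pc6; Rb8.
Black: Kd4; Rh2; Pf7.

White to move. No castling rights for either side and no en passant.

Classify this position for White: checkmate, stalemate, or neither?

White to move; white king on h8.
In check: yes, from the black rook on h2.
King squares — g7: available; h7: attacked by Rh2; g8: available.
Legal moves for White: Kg8, Kg7, Rxh2.
White is in check but has 3 legal moves → neither.

neither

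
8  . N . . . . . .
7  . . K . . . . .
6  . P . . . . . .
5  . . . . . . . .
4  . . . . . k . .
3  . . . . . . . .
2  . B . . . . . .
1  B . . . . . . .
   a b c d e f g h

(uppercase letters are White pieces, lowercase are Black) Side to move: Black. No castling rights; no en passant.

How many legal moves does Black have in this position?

7

Black to move; king on f4.
In check: no.
Legal moves: Kg5, Kf5, Kg4, Ke4, Kg3, Kf3, Ke3.
Count: 7.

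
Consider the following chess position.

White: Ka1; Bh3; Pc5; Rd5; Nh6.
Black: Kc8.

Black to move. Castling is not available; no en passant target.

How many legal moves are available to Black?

Black to move; king on c8.
In check: yes, from the white bishop on h3.
Legal moves: Kb8, Kc7, Kb7.
Count: 3.

3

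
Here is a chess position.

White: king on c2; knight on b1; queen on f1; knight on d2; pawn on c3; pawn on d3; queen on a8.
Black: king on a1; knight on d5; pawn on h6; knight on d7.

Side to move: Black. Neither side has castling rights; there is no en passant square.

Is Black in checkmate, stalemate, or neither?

checkmate

Black to move; black king on a1.
In check: yes, from the white queen on a8.
King squares — b1: attacked by Qf1; a2: attacked by Qa8; b2: attacked by Kc2.
Legal moves for Black: none.
In check with no legal moves → checkmate.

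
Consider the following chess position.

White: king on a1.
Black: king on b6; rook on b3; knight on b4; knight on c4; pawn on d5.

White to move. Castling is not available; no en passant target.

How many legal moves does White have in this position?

White to move; king on a1.
In check: no.
Legal moves: none.
Count: 0.

0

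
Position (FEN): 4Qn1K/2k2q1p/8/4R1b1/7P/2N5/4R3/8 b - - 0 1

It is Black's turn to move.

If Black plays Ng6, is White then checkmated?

yes

After Ng6: white king on h8; in check: yes, from the black knight on g6.
King squares — g7: attacked by Qf7; h7: attacked by Qf7; g8: attacked by Qf7.
White has no legal moves → checkmate.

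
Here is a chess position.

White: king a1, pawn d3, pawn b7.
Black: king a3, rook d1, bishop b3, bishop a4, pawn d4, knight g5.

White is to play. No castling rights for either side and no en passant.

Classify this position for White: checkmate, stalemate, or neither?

checkmate

White to move; white king on a1.
In check: yes, from the black rook on d1.
King squares — b1: attacked by Rd1; a2: attacked by Ka3; b2: attacked by Ka3.
Legal moves for White: none.
In check with no legal moves → checkmate.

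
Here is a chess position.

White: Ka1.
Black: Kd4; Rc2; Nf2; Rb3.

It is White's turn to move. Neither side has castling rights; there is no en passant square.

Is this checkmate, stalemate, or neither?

stalemate

White to move; white king on a1.
In check: no.
King squares — b1: attacked by Rb3; a2: attacked by Rc2; b2: attacked by Rc2.
Legal moves for White: none.
Not in check and no legal moves → stalemate.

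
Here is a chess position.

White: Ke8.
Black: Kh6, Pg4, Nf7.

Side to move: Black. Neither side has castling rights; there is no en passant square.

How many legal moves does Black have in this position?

11

Black to move; king on h6.
In check: no.
Legal moves: Nh8, Nd8, Nd6+, Ng5, Ne5, Kh7, Kg7, Kg6, Kh5, Kg5, g3.
Count: 11.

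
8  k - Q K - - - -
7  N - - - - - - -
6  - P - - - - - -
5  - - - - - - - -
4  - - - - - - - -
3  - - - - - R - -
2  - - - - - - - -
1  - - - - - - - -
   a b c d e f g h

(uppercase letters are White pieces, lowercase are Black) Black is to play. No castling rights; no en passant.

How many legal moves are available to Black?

0

Black to move; king on a8.
In check: yes, from the white queen on c8.
Legal moves: none.
Count: 0.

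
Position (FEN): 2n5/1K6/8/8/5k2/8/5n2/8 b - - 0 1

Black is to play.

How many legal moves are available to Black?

18

Black to move; king on f4.
In check: no.
Legal moves: Ne7, Na7, Nd6+, Nb6, Kg5, Kf5, Ke5, Kg4, Ke4, Kg3, Kf3, Ke3, Ng4, Ne4, Nh3, Nd3, Nh1, Nd1.
Count: 18.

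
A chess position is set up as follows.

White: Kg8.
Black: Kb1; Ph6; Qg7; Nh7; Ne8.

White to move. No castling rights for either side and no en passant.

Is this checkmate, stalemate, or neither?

White to move; white king on g8.
In check: yes, from the black queen on g7.
King squares — f7: attacked by Qg7; g7: attacked by Ne8; h7: attacked by Qg7; f8: attacked by Qg7; h8: attacked by Qg7.
Legal moves for White: none.
In check with no legal moves → checkmate.

checkmate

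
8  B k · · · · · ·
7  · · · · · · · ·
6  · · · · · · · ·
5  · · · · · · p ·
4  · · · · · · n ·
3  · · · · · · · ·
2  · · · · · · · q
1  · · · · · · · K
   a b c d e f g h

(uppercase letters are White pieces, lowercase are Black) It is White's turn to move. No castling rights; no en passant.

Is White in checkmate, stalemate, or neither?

White to move; white king on h1.
In check: yes, from the black queen on h2.
King squares — g1: attacked by Qh2; g2: attacked by Qh2; h2: attacked by Ng4.
Legal moves for White: none.
In check with no legal moves → checkmate.

checkmate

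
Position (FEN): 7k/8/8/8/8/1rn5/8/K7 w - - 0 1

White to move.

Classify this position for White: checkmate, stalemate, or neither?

stalemate

White to move; white king on a1.
In check: no.
King squares — b1: attacked by Rb3; a2: attacked by Nc3; b2: attacked by Rb3.
Legal moves for White: none.
Not in check and no legal moves → stalemate.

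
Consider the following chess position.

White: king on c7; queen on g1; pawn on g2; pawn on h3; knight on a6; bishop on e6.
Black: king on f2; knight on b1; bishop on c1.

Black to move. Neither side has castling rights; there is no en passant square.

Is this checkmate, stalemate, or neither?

neither

Black to move; black king on f2.
In check: yes, from the white queen on g1.
King squares — e1: attacked by Qg1; f1: attacked by Qg1; g1: available; e2: available; g2: attacked by Qg1; e3: attacked by Qg1; f3: attacked by Pg2; g3: available.
Legal moves for Black: Kg3, Ke2, Kxg1.
Black is in check but has 3 legal moves → neither.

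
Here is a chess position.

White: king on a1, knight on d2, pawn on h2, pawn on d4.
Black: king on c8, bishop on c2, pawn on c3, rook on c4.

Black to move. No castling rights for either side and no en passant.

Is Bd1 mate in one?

After Bd1: white king on a1; in check: no.
White is not in check, so this cannot be checkmate.

no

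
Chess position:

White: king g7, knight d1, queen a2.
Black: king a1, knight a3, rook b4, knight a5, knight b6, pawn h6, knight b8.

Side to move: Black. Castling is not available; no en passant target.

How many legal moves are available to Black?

Black to move; king on a1.
In check: yes, from the white queen on a2.
Legal moves: Kxa2.
Count: 1.

1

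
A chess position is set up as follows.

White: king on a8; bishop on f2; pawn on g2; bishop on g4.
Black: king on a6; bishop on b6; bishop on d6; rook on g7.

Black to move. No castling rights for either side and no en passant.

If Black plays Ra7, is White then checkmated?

After Ra7: white king on a8; in check: yes, from the black rook on a7.
King squares — a7: attacked by Ka6; b7: attacked by Ka6; b8: attacked by Bd6.
White has no legal moves → checkmate.

yes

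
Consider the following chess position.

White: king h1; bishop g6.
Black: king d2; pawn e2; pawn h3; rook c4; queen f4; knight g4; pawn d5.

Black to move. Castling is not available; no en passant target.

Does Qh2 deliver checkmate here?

yes

After Qh2: white king on h1; in check: yes, from the black queen on h2.
King squares — g1: attacked by Qh2; g2: attacked by Qh2; h2: attacked by Ng4.
White has no legal moves → checkmate.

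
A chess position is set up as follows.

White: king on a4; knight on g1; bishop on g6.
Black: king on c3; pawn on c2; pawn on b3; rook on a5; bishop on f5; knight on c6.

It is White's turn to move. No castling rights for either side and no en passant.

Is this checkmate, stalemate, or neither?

checkmate

White to move; white king on a4.
In check: yes, from the black rook on a5.
King squares — a3: attacked by Ra5; b3: attacked by Kc3; b4: attacked by Kc3; a5: attacked by Nc6; b5: attacked by Ra5.
Legal moves for White: none.
In check with no legal moves → checkmate.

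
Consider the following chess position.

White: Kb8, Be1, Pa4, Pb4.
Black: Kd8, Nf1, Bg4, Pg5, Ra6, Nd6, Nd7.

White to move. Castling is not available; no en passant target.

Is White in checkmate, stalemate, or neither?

checkmate

White to move; white king on b8.
In check: yes, from the black knight on d7.
King squares — a7: attacked by Ra6; b7: attacked by Nd6; c7: attacked by Kd8; a8: attacked by Ra6; c8: attacked by Nd6.
Legal moves for White: none.
In check with no legal moves → checkmate.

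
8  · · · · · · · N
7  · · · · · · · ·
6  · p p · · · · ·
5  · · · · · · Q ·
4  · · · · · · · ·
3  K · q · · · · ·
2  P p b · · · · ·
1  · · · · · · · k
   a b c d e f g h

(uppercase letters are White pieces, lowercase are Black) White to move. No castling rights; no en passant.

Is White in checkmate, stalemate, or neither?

checkmate

White to move; white king on a3.
In check: yes, from the black queen on c3.
King squares — a2: own pawn; b2: attacked by Qc3; b3: attacked by Bc2; a4: attacked by Bc2; b4: attacked by Qc3.
Legal moves for White: none.
In check with no legal moves → checkmate.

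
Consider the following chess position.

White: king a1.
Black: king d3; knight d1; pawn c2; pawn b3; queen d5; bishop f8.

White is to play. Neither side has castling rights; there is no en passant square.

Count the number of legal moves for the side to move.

0

White to move; king on a1.
In check: no.
Legal moves: none.
Count: 0.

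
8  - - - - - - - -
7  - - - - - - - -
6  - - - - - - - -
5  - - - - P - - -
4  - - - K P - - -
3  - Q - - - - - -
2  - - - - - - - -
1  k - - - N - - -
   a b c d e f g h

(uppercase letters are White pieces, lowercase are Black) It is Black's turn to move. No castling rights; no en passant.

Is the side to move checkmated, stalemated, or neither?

Black to move; black king on a1.
In check: no.
King squares — b1: attacked by Qb3; a2: attacked by Qb3; b2: attacked by Qb3.
Legal moves for Black: none.
Not in check and no legal moves → stalemate.

stalemate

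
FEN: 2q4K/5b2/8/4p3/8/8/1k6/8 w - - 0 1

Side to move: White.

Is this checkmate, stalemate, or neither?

neither

White to move; white king on h8.
In check: yes, from the black queen on c8.
Legal moves for White: Kh7, Kg7.
White is in check but has 2 legal moves → neither.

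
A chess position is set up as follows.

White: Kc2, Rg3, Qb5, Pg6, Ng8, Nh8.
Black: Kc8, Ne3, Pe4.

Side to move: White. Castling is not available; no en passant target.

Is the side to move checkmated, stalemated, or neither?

neither

White to move; white king on c2.
In check: yes, from the black knight on e3.
King squares — b1: available; c1: available; d1: attacked by Ne3; b2: available; d2: available; b3: available; c3: available; d3: attacked by Pe4.
Legal moves for White: Kc3, Kb3, Kd2, Kb2, Kc1, Kb1, Rxe3.
White is in check but has 7 legal moves → neither.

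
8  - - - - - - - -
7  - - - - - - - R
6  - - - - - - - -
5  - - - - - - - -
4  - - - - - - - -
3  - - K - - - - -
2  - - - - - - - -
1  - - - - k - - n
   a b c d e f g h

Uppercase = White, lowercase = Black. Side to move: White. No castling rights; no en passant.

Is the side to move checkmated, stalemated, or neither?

White to move; white king on c3.
In check: no.
Legal moves for White include: Rh8, Rg7, Rf7, Re7+, Rd7, Rc7, Rb7, Ra7, Rh6, Rh5, Rh4, Rh3, Rh2, Rxh1+, Kd4, Kc4, Kb4, Kd3, ... (list truncated; more exist).
White has legal moves and is not in check → neither.

neither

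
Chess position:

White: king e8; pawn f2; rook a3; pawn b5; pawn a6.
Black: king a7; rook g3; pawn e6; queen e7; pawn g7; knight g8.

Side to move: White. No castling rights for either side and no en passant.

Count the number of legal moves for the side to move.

0

White to move; king on e8.
In check: yes, from the black queen on e7.
Legal moves: none.
Count: 0.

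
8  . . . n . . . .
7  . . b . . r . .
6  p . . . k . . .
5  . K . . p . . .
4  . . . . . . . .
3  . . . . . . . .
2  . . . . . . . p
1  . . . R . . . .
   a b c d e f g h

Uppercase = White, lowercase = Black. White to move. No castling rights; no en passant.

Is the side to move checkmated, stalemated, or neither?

neither

White to move; white king on b5.
In check: yes, from the black pawn on a6.
King squares — a4: available; b4: available; c4: available; a5: attacked by Bc7; c5: available; a6: available; b6: attacked by Bc7; c6: attacked by Nd8.
Legal moves for White: Kxa6, Kc5, Kc4, Kb4, Ka4.
White is in check but has 5 legal moves → neither.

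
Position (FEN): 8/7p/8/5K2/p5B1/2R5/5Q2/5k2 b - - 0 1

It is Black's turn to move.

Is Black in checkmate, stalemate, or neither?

neither

Black to move; black king on f1.
In check: yes, from the white queen on f2.
King squares — e1: attacked by Qf2; g1: attacked by Qf2; e2: attacked by Qf2; f2: available; g2: attacked by Qf2.
Legal moves for Black: Kxf2.
Black is in check but has 1 legal move → neither.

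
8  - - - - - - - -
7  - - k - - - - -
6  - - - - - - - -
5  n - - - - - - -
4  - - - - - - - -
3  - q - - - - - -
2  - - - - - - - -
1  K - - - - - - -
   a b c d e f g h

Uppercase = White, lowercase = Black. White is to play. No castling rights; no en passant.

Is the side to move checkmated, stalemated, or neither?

stalemate

White to move; white king on a1.
In check: no.
King squares — b1: attacked by Qb3; a2: attacked by Qb3; b2: attacked by Qb3.
Legal moves for White: none.
Not in check and no legal moves → stalemate.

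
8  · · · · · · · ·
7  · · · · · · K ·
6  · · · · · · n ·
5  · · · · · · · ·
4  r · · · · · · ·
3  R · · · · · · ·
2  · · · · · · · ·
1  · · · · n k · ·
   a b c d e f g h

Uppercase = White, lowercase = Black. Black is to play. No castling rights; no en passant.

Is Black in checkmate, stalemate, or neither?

neither

Black to move; black king on f1.
In check: no.
Legal moves for Black include: Nh8, Nf8, Ne7, Ne5, Nh4, Nf4, Ra8, Ra7+, Ra6, Ra5, Rh4, Rg4, Rf4, Re4, Rd4, Rc4, Rb4, Rxa3, ... (list truncated; more exist).
Black has legal moves and is not in check → neither.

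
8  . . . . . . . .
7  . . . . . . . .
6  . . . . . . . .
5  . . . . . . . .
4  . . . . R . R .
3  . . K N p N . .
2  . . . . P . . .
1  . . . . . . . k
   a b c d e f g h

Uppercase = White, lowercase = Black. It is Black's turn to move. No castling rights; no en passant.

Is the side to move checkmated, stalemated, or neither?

Black to move; black king on h1.
In check: no.
King squares — g1: attacked by Nf3; g2: attacked by Rg4; h2: attacked by Nf3.
Legal moves for Black: none.
Not in check and no legal moves → stalemate.

stalemate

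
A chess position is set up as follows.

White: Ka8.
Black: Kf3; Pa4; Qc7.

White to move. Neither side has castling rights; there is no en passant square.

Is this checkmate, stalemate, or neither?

White to move; white king on a8.
In check: no.
King squares — a7: attacked by Qc7; b7: attacked by Qc7; b8: attacked by Qc7.
Legal moves for White: none.
Not in check and no legal moves → stalemate.

stalemate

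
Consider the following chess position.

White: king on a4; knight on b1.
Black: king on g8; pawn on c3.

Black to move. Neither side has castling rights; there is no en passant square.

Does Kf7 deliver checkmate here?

After Kf7: white king on a4; in check: no.
White is not in check, so this cannot be checkmate.

no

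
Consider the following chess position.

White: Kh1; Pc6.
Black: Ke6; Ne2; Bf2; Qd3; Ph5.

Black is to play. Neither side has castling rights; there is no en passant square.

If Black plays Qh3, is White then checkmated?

yes

After Qh3: white king on h1; in check: yes, from the black queen on h3.
King squares — g1: attacked by Ne2; g2: attacked by Qh3; h2: attacked by Qh3.
White has no legal moves → checkmate.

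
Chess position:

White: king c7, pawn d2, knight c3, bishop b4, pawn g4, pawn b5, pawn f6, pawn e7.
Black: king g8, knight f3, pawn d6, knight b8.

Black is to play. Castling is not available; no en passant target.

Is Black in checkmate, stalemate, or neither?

Black to move; black king on g8.
In check: no.
Legal moves for Black: Kh8, Kh7, Kf7, Nd7, Nc6, Na6+, Ng5, Ne5, Nh4, Nd4, Nh2, Nxd2, Ng1, Ne1, d5.
Black has 15 legal moves and is not in check → neither.

neither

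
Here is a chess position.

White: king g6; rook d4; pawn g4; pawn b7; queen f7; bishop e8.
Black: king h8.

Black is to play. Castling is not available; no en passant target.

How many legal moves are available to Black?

0

Black to move; king on h8.
In check: no.
Legal moves: none.
Count: 0.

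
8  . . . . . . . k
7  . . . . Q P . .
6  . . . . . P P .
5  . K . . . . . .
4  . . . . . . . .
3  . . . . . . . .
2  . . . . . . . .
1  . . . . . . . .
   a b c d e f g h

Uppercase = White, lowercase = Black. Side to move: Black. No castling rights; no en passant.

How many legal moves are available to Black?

0

Black to move; king on h8.
In check: no.
Legal moves: none.
Count: 0.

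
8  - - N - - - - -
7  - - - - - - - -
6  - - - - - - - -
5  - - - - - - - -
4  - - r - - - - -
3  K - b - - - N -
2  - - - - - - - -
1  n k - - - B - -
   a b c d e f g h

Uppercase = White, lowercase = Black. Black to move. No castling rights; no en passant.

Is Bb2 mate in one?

yes

After Bb2: white king on a3; in check: yes, from the black bishop on b2.
King squares — a2: attacked by Kb1; b2: attacked by Kb1; b3: attacked by Na1; a4: attacked by Rc4; b4: attacked by Rc4.
White has no legal moves → checkmate.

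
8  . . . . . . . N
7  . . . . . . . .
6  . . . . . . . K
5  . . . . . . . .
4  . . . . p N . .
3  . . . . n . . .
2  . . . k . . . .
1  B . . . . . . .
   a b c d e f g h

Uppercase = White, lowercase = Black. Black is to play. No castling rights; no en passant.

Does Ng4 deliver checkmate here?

no

After Ng4: white king on h6; in check: yes, from the black knight on g4.
White has 5 legal replies: Kh7, Kg7, Kg6, Kh5, Kg5.
In check but a legal move exists → not checkmate.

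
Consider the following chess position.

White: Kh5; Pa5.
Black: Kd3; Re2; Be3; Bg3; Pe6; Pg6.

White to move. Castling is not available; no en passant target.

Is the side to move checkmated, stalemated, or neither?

neither

White to move; white king on h5.
In check: yes, from the black pawn on g6.
King squares — g4: available; h4: attacked by Bg3; g5: attacked by Be3; g6: available; h6: attacked by Be3.
Legal moves for White: Kxg6, Kg4.
White is in check but has 2 legal moves → neither.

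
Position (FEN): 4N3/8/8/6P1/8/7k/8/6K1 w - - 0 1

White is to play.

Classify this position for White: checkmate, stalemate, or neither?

neither

White to move; white king on g1.
In check: no.
Legal moves for White: Ng7, Nc7, Nf6, Nd6, Kf2, Kh1, Kf1, g6.
White has 8 legal moves and is not in check → neither.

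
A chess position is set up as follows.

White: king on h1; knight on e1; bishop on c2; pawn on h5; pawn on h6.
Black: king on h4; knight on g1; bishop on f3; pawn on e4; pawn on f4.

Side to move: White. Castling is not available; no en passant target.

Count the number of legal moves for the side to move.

4

White to move; king on h1.
In check: yes, from the black bishop on f3.
Legal moves: Kh2, Kxg1, Nxf3+, Ng2+.
Count: 4.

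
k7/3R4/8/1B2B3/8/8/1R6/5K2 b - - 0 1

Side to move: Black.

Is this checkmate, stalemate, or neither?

stalemate

Black to move; black king on a8.
In check: no.
King squares — a7: attacked by Rd7; b7: attacked by Rd7; b8: attacked by Be5.
Legal moves for Black: none.
Not in check and no legal moves → stalemate.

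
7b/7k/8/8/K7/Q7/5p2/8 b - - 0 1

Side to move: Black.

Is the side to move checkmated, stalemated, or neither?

Black to move; black king on h7.
In check: no.
Legal moves for Black: Bg7, Bf6, Be5, Bd4, Bc3, Bb2, Ba1, Kg8, Kg7, Kh6, Kg6, f1=Q, f1=R, f1=B, f1=N.
Black has 15 legal moves and is not in check → neither.

neither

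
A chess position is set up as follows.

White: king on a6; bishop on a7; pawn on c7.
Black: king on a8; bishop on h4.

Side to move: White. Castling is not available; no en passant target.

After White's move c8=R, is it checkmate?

yes

After c8=R: black king on a8; in check: yes, from the white rook on c8.
King squares — a7: attacked by Ka6; b7: attacked by Ka6; b8: attacked by Ba7.
Black has no legal moves → checkmate.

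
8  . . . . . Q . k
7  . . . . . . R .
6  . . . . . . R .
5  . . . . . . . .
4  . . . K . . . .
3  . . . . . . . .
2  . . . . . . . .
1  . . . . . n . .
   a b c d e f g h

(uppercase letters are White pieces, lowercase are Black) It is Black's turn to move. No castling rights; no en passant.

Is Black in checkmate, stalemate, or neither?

Black to move; black king on h8.
In check: yes, from the white queen on f8.
King squares — g7: attacked by Rg6; h7: attacked by Rg7; g8: attacked by Rg7.
Legal moves for Black: none.
In check with no legal moves → checkmate.

checkmate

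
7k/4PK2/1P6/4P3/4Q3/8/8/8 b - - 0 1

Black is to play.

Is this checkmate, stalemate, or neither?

Black to move; black king on h8.
In check: no.
King squares — g7: attacked by Kf7; h7: attacked by Qe4; g8: attacked by Kf7.
Legal moves for Black: none.
Not in check and no legal moves → stalemate.

stalemate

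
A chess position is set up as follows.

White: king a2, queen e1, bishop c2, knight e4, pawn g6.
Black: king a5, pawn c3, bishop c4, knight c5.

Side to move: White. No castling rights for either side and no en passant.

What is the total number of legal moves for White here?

White to move; king on a2.
In check: yes, from the black bishop on c4.
Legal moves: Ka3, Kb1, Ka1, Bb3.
Count: 4.

4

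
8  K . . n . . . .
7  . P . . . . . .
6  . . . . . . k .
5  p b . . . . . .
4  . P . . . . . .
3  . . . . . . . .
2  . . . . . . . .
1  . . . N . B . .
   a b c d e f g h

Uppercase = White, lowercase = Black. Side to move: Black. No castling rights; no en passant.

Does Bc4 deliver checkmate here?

no

After Bc4: white king on a8; in check: no.
White is not in check, so this cannot be checkmate.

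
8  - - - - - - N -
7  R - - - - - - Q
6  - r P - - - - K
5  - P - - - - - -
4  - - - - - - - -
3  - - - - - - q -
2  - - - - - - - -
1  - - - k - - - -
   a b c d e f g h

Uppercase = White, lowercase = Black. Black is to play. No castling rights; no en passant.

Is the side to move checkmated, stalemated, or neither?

neither

Black to move; black king on d1.
In check: no.
Legal moves for Black include: Rb8, Rb7, Rxc6+, Ra6, Rxb5, Qxg8, Qb8, Qg7+, Qc7, Qg6+, Qd6+, Qg5+, Qe5, Qh4+, Qg4, Qf4+, Qh3+, Qf3, ... (list truncated; more exist).
Black has legal moves and is not in check → neither.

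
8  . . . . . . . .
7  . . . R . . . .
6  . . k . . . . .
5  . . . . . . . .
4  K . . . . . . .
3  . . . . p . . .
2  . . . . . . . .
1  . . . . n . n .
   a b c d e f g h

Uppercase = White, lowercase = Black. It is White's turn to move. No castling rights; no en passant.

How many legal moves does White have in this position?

White to move; king on a4.
In check: no.
Legal moves: Rd8, Rh7, Rg7, Rf7, Re7, Rc7+, Rb7, Ra7, Rd6+, Rd5, Rd4, Rd3, Rd2, Rd1, Ka5, Kb4, Kb3, Ka3.
Count: 18.

18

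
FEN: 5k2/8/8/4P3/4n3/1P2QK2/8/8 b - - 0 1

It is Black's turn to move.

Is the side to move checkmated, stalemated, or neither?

neither

Black to move; black king on f8.
In check: no.
Legal moves for Black: Kg8, Ke8, Kg7, Kf7, Ke7, Nf6, Nd6, Ng5+, Nc5, Ng3, Nc3, Nf2, Nd2+.
Black has 13 legal moves and is not in check → neither.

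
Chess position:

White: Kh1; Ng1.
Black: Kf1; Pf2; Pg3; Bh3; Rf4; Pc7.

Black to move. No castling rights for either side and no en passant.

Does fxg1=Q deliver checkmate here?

yes

After fxg1=Q: white king on h1; in check: yes, from the black queen on g1.
King squares — g1: attacked by Kf1; g2: attacked by Kf1; h2: attacked by Qg1.
White has no legal moves → checkmate.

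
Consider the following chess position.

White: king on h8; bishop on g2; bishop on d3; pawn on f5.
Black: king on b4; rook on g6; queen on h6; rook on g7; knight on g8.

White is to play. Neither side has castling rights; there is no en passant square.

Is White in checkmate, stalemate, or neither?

White to move; white king on h8.
In check: yes, from the black queen on h6.
King squares — g7: attacked by Rg6; h7: attacked by Qh6; g8: attacked by Rg7.
Legal moves for White: none.
In check with no legal moves → checkmate.

checkmate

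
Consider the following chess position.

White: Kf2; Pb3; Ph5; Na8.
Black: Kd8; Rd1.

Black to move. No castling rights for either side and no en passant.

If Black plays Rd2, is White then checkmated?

After Rd2: white king on f2; in check: yes, from the black rook on d2.
White has 6 legal replies: Kg3, Kf3, Ke3, Kg1, Kf1, Ke1.
In check but a legal move exists → not checkmate.

no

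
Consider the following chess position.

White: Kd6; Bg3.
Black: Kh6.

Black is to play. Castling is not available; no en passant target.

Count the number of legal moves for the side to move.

Black to move; king on h6.
In check: no.
Legal moves: Kh7, Kg7, Kg6, Kh5, Kg5.
Count: 5.

5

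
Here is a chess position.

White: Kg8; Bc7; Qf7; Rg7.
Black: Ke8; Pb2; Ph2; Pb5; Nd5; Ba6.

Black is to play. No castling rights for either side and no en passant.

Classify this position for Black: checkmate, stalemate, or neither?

Black to move; black king on e8.
In check: yes, from the white queen on f7.
King squares — d7: attacked by Qf7; e7: attacked by Qf7; f7: attacked by Rg7; d8: attacked by Bc7; f8: attacked by Qf7.
Legal moves for Black: none.
In check with no legal moves → checkmate.

checkmate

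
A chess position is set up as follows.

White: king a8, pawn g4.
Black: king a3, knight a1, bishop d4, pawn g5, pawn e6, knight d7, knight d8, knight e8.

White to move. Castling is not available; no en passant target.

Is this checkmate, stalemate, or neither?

stalemate

White to move; white king on a8.
In check: no.
King squares — a7: attacked by Bd4; b7: attacked by Nd8; b8: attacked by Nd7.
Legal moves for White: none.
Not in check and no legal moves → stalemate.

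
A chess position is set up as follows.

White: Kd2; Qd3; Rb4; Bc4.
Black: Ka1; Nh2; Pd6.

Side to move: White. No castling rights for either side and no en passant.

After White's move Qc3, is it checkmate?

After Qc3: black king on a1; in check: yes, from the white queen on c3.
King squares — b1: attacked by Rb4; a2: attacked by Bc4; b2: attacked by Qc3.
Black has no legal moves → checkmate.

yes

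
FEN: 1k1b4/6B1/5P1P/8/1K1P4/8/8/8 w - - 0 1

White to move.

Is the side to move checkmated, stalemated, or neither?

White to move; white king on b4.
In check: no.
Legal moves for White: Bh8, Bf8, Kc5, Kb5, Kc4, Ka4, Kc3, Kb3, Ka3, h7, f7, d5.
White has 12 legal moves and is not in check → neither.

neither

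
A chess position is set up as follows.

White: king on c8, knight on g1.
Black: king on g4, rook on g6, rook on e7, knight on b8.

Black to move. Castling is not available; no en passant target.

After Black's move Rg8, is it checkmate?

yes

After Rg8: white king on c8; in check: yes, from the black rook on g8.
King squares — b7: attacked by Re7; c7: attacked by Re7; d7: attacked by Re7; b8: attacked by Rg8; d8: attacked by Rg8.
White has no legal moves → checkmate.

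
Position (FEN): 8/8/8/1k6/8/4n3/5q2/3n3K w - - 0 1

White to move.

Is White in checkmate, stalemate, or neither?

White to move; white king on h1.
In check: no.
King squares — g1: attacked by Qf2; g2: attacked by Qf2; h2: attacked by Qf2.
Legal moves for White: none.
Not in check and no legal moves → stalemate.

stalemate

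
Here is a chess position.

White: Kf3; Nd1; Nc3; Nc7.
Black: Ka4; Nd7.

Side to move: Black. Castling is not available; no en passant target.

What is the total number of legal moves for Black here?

4

Black to move; king on a4.
In check: yes, from the white knight on c3.
Legal moves: Ka5, Kb4, Kb3, Ka3.
Count: 4.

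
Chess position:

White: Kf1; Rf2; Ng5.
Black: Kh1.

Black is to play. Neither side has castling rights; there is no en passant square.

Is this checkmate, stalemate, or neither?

stalemate

Black to move; black king on h1.
In check: no.
King squares — g1: attacked by Kf1; g2: attacked by Kf1; h2: attacked by Rf2.
Legal moves for Black: none.
Not in check and no legal moves → stalemate.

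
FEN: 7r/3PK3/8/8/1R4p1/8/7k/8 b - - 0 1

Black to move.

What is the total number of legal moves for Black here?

18

Black to move; king on h2.
In check: no.
Legal moves: Rg8, Rf8, Re8+, Rd8, Rc8, Rb8, Ra8, Rh7+, Rh6, Rh5, Rh4, Rh3, Kh3, Kg3, Kg2, Kh1, Kg1, g3.
Count: 18.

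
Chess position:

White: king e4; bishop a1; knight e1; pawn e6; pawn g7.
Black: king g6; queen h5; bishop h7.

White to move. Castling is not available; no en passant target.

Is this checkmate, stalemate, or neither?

neither

White to move; white king on e4.
In check: no.
Legal moves for White: Kf4, Kd4, Ke3, Kd3, Nf3, Nd3, Ng2, Nc2, Bf6, Be5, Bd4, Bc3, Bb2, g8=Q+, g8=R+, g8=B, g8=N, e7.
White has 18 legal moves and is not in check → neither.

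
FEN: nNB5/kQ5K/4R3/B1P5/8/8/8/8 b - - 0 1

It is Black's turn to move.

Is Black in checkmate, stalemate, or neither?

Black to move; black king on a7.
In check: yes, from the white queen on b7.
King squares — a6: attacked by Re6; b6: attacked by Ba5; b7: attacked by Bc8; a8: own knight; b8: attacked by Qb7.
Legal moves for Black: none.
In check with no legal moves → checkmate.

checkmate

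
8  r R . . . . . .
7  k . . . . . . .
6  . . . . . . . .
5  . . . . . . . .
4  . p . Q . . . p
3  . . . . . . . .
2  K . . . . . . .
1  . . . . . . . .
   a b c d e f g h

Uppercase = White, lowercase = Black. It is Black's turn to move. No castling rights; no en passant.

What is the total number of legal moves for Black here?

Black to move; king on a7.
In check: yes, from the white queen on d4.
Legal moves: Kxb8+, Ka6.
Count: 2.

2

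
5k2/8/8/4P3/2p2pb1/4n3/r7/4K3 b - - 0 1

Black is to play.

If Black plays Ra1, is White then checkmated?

no

After Ra1: white king on e1; in check: yes, from the black rook on a1.
White has 2 legal replies: Kf2, Kd2.
In check but a legal move exists → not checkmate.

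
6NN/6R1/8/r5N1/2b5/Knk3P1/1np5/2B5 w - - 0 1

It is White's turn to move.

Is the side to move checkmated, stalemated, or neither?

White to move; white king on a3.
In check: yes, from the black rook on a5.
King squares — a2: attacked by Ra5; b2: attacked by Kc3; b3: attacked by Kc3; a4: attacked by Nb2; b4: attacked by Kc3.
Legal moves for White: none.
In check with no legal moves → checkmate.

checkmate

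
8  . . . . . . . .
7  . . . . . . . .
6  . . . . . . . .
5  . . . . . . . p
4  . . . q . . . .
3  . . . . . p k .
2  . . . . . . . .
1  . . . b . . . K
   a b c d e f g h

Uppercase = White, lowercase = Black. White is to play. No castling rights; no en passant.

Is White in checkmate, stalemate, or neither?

White to move; white king on h1.
In check: no.
King squares — g1: attacked by Qd4; g2: attacked by Pf3; h2: attacked by Kg3.
Legal moves for White: none.
Not in check and no legal moves → stalemate.

stalemate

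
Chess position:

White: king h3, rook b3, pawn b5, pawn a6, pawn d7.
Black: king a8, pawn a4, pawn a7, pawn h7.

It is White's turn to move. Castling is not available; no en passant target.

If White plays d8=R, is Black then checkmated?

yes

After d8=R: black king on a8; in check: yes, from the white rook on d8.
King squares — a7: own pawn; b7: attacked by Pa6; b8: attacked by Rd8.
Black has no legal moves → checkmate.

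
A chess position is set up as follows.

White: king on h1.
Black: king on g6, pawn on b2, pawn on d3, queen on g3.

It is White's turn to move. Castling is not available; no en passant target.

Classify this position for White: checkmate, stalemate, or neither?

stalemate

White to move; white king on h1.
In check: no.
King squares — g1: attacked by Qg3; g2: attacked by Qg3; h2: attacked by Qg3.
Legal moves for White: none.
Not in check and no legal moves → stalemate.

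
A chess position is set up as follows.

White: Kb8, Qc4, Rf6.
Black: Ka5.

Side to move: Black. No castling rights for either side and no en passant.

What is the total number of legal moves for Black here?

0

Black to move; king on a5.
In check: no.
Legal moves: none.
Count: 0.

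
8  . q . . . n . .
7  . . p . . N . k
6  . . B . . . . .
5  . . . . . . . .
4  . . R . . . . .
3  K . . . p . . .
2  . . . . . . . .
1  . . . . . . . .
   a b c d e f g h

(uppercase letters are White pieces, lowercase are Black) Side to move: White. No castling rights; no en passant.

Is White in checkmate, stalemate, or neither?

neither

White to move; white king on a3.
In check: no.
Legal moves for White include: Nh8, Nd8, Nh6, Nd6, Ng5+, Ne5, Be8, Ba8, Bd7, Bb7, Bd5, Bb5, Be4+, Ba4, Bf3, Bg2, Bh1, Rc5, ... (list truncated; more exist).
White has legal moves and is not in check → neither.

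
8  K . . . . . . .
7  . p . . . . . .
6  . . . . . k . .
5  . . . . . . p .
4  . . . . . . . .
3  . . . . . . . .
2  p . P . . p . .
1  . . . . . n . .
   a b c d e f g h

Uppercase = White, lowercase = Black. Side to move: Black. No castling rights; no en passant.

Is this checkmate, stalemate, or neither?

Black to move; black king on f6.
In check: no.
Legal moves for Black: Kg7, Kf7, Ke7, Kg6, Ke6, Kf5, Ke5, Ng3, Ne3, Nh2, Nd2, b6, g4, a1=Q+, a1=R+, a1=B, a1=N, b5.
Black has 18 legal moves and is not in check → neither.

neither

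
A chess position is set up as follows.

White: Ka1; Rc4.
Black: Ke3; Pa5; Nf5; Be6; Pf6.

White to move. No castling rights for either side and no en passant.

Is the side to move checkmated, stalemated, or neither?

White to move; white king on a1.
In check: no.
Legal moves for White: Rc8, Rc7, Rc6, Rc5, Rh4, Rg4, Rf4, Re4+, Rd4, Rb4, Ra4, Rc3+, Rc2, Rc1, Kb2, Ka2, Kb1.
White has 17 legal moves and is not in check → neither.

neither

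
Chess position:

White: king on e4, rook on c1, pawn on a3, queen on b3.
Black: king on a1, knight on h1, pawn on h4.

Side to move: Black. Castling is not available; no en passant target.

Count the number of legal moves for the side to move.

0

Black to move; king on a1.
In check: yes, from the white rook on c1.
Legal moves: none.
Count: 0.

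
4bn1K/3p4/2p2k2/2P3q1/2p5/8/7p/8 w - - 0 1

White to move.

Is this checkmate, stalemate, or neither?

White to move; white king on h8.
In check: no.
King squares — g7: attacked by Qg5; h7: attacked by Nf8; g8: attacked by Qg5.
Legal moves for White: none.
Not in check and no legal moves → stalemate.

stalemate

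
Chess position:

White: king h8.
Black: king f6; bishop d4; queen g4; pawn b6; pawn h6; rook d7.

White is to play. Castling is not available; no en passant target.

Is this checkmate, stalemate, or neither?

White to move; white king on h8.
In check: no.
King squares — g7: attacked by Qg4; h7: attacked by Rd7; g8: attacked by Qg4.
Legal moves for White: none.
Not in check and no legal moves → stalemate.

stalemate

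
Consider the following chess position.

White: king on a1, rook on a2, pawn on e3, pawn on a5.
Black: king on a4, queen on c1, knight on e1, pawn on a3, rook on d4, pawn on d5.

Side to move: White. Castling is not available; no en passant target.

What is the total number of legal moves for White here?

0

White to move; king on a1.
In check: yes, from the black queen on c1.
Legal moves: none.
Count: 0.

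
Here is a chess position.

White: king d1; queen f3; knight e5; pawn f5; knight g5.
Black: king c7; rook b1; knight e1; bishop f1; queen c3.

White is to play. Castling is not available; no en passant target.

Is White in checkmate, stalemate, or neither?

checkmate

White to move; white king on d1.
In check: yes, from the black rook on b1.
King squares — c1: attacked by Rb1; e1: attacked by Rb1; c2: attacked by Ne1; d2: attacked by Qc3; e2: attacked by Bf1.
Legal moves for White: none.
In check with no legal moves → checkmate.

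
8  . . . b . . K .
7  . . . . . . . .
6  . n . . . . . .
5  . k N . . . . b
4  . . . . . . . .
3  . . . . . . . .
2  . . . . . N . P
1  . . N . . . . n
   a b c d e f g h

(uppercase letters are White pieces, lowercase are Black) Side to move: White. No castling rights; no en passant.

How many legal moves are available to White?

White to move; king on g8.
In check: no.
Legal moves: Kh8, Kf8, Kh7, Kg7, Nd7, Nb7, Ne6, Na6, Nce4, Na4, N5d3, N5b3, Ng4, Nfe4, Nh3, Nfd3, Nxh1, Nd1, N1d3, N1b3, Ne2, Na2, h3, h4.
Count: 24.

24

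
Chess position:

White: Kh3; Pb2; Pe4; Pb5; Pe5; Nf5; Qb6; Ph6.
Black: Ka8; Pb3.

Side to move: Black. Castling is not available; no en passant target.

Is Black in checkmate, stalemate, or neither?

Black to move; black king on a8.
In check: no.
King squares — a7: attacked by Qb6; b7: attacked by Qb6; b8: attacked by Qb6.
Legal moves for Black: none.
Not in check and no legal moves → stalemate.

stalemate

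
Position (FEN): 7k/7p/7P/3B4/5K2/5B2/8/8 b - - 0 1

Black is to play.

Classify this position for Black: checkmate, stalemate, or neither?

Black to move; black king on h8.
In check: no.
King squares — g7: attacked by Ph6; h7: own pawn; g8: attacked by Bd5.
Legal moves for Black: none.
Not in check and no legal moves → stalemate.

stalemate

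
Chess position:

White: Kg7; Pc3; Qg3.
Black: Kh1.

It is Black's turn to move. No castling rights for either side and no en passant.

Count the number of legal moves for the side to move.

0

Black to move; king on h1.
In check: no.
Legal moves: none.
Count: 0.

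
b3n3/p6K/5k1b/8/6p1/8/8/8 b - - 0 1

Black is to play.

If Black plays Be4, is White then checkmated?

no

After Be4: white king on h7; in check: yes, from the black bishop on e4.
White has 3 legal replies: Kh8, Kg8, Kxh6.
In check but a legal move exists → not checkmate.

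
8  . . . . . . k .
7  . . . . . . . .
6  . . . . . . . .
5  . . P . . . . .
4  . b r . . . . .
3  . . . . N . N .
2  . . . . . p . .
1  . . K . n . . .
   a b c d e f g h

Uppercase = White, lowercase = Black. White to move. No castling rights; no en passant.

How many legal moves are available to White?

White to move; king on c1.
In check: yes, from the black rook on c4.
Legal moves: Kb2, Kd1, Kb1, Nxc4, Nc2.
Count: 5.

5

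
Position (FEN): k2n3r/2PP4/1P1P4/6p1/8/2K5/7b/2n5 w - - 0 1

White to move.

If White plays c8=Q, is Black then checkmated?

After c8=Q: black king on a8; in check: yes, from the white queen on c8.
King squares — a7: attacked by Pb6; b7: attacked by Qc8; b8: attacked by Qc8.
Black has no legal moves → checkmate.

yes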